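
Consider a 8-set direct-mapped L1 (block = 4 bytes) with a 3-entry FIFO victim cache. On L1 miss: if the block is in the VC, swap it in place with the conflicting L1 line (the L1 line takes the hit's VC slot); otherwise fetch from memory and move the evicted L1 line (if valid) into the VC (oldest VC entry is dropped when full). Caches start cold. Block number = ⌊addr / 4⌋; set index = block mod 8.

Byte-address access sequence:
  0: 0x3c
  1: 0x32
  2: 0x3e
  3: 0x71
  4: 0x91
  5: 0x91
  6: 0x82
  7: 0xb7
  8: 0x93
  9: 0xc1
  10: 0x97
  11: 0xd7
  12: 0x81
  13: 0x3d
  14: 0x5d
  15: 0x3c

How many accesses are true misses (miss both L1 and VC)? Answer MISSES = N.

MISSES = 10

  [0] addr=0x3c blk=15 s=7: MISS | VC []
  [1] addr=0x32 blk=12 s=4: MISS | VC []
  [2] addr=0x3e blk=15 s=7: L1-HIT | VC []
  [3] addr=0x71 blk=28 s=4: MISS | VC [12]
  [4] addr=0x91 blk=36 s=4: MISS | VC [12, 28]
  [5] addr=0x91 blk=36 s=4: L1-HIT | VC [12, 28]
  [6] addr=0x82 blk=32 s=0: MISS | VC [12, 28]
  [7] addr=0xb7 blk=45 s=5: MISS | VC [12, 28]
  [8] addr=0x93 blk=36 s=4: L1-HIT | VC [12, 28]
  [9] addr=0xc1 blk=48 s=0: MISS | VC [12, 28, 32]
  [10] addr=0x97 blk=37 s=5: MISS | VC [28, 32, 45]
  [11] addr=0xd7 blk=53 s=5: MISS | VC [32, 45, 37]
  [12] addr=0x81 blk=32 s=0: VC-HIT | VC [48, 45, 37]
  [13] addr=0x3d blk=15 s=7: L1-HIT | VC [48, 45, 37]
  [14] addr=0x5d blk=23 s=7: MISS | VC [45, 37, 15]
  [15] addr=0x3c blk=15 s=7: VC-HIT | VC [45, 37, 23]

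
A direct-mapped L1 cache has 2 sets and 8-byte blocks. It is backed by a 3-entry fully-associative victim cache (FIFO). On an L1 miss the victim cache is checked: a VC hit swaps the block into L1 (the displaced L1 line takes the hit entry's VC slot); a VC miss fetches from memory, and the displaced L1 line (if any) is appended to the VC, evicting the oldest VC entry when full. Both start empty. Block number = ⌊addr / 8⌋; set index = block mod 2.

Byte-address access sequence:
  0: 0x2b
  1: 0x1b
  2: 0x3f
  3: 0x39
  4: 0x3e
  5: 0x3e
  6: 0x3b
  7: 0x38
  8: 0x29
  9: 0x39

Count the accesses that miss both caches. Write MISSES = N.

MISSES = 3

0: 0x2b (blk 5, set 1) → MISS  vc=[]
1: 0x1b (blk 3, set 1) → MISS  vc=[5]
2: 0x3f (blk 7, set 1) → MISS  vc=[5, 3]
3: 0x39 (blk 7, set 1) → L1-HIT  vc=[5, 3]
4: 0x3e (blk 7, set 1) → L1-HIT  vc=[5, 3]
5: 0x3e (blk 7, set 1) → L1-HIT  vc=[5, 3]
6: 0x3b (blk 7, set 1) → L1-HIT  vc=[5, 3]
7: 0x38 (blk 7, set 1) → L1-HIT  vc=[5, 3]
8: 0x29 (blk 5, set 1) → VC-HIT  vc=[7, 3]
9: 0x39 (blk 7, set 1) → VC-HIT  vc=[5, 3]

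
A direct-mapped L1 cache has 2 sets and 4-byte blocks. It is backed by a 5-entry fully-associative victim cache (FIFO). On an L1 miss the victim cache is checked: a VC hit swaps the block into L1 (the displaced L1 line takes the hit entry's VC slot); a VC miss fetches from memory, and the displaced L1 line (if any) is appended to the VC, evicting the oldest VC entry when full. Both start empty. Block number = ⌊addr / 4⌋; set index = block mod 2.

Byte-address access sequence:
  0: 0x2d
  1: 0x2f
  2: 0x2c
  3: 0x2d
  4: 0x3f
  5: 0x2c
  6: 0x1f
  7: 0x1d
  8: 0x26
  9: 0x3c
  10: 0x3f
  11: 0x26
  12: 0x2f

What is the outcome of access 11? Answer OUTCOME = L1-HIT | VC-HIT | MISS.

OUTCOME = VC-HIT

  [0] addr=0x2d blk=11 s=1: MISS | VC []
  [1] addr=0x2f blk=11 s=1: L1-HIT | VC []
  [2] addr=0x2c blk=11 s=1: L1-HIT | VC []
  [3] addr=0x2d blk=11 s=1: L1-HIT | VC []
  [4] addr=0x3f blk=15 s=1: MISS | VC [11]
  [5] addr=0x2c blk=11 s=1: VC-HIT | VC [15]
  [6] addr=0x1f blk=7 s=1: MISS | VC [15, 11]
  [7] addr=0x1d blk=7 s=1: L1-HIT | VC [15, 11]
  [8] addr=0x26 blk=9 s=1: MISS | VC [15, 11, 7]
  [9] addr=0x3c blk=15 s=1: VC-HIT | VC [9, 11, 7]
  [10] addr=0x3f blk=15 s=1: L1-HIT | VC [9, 11, 7]
  [11] addr=0x26 blk=9 s=1: VC-HIT | VC [15, 11, 7]
  [12] addr=0x2f blk=11 s=1: VC-HIT | VC [15, 9, 7]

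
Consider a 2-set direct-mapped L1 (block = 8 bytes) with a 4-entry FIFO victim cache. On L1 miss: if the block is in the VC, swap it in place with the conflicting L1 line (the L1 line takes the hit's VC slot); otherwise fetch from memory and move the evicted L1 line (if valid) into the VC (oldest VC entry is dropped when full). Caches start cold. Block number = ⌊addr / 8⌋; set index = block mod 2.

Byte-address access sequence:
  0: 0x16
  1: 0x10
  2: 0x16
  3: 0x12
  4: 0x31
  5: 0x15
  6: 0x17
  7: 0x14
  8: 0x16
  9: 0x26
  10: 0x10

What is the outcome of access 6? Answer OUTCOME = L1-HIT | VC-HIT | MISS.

OUTCOME = L1-HIT

#0 0x16→b2/s0 MISS; vc=[]
#1 0x10→b2/s0 L1-HIT; vc=[]
#2 0x16→b2/s0 L1-HIT; vc=[]
#3 0x12→b2/s0 L1-HIT; vc=[]
#4 0x31→b6/s0 MISS; vc=[2]
#5 0x15→b2/s0 VC-HIT; vc=[6]
#6 0x17→b2/s0 L1-HIT; vc=[6]
#7 0x14→b2/s0 L1-HIT; vc=[6]
#8 0x16→b2/s0 L1-HIT; vc=[6]
#9 0x26→b4/s0 MISS; vc=[6,2]
#10 0x10→b2/s0 VC-HIT; vc=[6,4]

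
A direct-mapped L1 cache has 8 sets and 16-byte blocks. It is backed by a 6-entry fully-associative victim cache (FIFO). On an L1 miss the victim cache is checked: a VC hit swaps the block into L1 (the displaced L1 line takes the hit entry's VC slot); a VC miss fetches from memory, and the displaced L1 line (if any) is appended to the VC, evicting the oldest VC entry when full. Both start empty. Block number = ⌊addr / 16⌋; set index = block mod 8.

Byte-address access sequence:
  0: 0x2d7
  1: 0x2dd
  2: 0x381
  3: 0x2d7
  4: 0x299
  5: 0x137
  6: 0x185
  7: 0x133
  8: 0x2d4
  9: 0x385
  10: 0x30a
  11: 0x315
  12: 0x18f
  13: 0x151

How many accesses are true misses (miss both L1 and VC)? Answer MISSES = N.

MISSES = 8

0: 0x2d7 (blk 45, set 5) → MISS  vc=[]
1: 0x2dd (blk 45, set 5) → L1-HIT  vc=[]
2: 0x381 (blk 56, set 0) → MISS  vc=[]
3: 0x2d7 (blk 45, set 5) → L1-HIT  vc=[]
4: 0x299 (blk 41, set 1) → MISS  vc=[]
5: 0x137 (blk 19, set 3) → MISS  vc=[]
6: 0x185 (blk 24, set 0) → MISS  vc=[56]
7: 0x133 (blk 19, set 3) → L1-HIT  vc=[56]
8: 0x2d4 (blk 45, set 5) → L1-HIT  vc=[56]
9: 0x385 (blk 56, set 0) → VC-HIT  vc=[24]
10: 0x30a (blk 48, set 0) → MISS  vc=[24, 56]
11: 0x315 (blk 49, set 1) → MISS  vc=[24, 56, 41]
12: 0x18f (blk 24, set 0) → VC-HIT  vc=[48, 56, 41]
13: 0x151 (blk 21, set 5) → MISS  vc=[48, 56, 41, 45]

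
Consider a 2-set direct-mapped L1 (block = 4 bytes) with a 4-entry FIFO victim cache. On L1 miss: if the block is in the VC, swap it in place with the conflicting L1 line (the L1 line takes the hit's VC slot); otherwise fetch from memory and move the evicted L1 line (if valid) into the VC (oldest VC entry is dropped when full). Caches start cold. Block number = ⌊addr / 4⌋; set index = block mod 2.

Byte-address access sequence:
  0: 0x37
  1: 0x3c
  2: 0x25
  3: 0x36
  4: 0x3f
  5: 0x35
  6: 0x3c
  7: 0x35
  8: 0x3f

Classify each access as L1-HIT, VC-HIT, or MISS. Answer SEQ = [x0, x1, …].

  [0] addr=0x37 blk=13 s=1: MISS | VC []
  [1] addr=0x3c blk=15 s=1: MISS | VC [13]
  [2] addr=0x25 blk=9 s=1: MISS | VC [13, 15]
  [3] addr=0x36 blk=13 s=1: VC-HIT | VC [9, 15]
  [4] addr=0x3f blk=15 s=1: VC-HIT | VC [9, 13]
  [5] addr=0x35 blk=13 s=1: VC-HIT | VC [9, 15]
  [6] addr=0x3c blk=15 s=1: VC-HIT | VC [9, 13]
  [7] addr=0x35 blk=13 s=1: VC-HIT | VC [9, 15]
  [8] addr=0x3f blk=15 s=1: VC-HIT | VC [9, 13]

SEQ = [MISS, MISS, MISS, VC-HIT, VC-HIT, VC-HIT, VC-HIT, VC-HIT, VC-HIT]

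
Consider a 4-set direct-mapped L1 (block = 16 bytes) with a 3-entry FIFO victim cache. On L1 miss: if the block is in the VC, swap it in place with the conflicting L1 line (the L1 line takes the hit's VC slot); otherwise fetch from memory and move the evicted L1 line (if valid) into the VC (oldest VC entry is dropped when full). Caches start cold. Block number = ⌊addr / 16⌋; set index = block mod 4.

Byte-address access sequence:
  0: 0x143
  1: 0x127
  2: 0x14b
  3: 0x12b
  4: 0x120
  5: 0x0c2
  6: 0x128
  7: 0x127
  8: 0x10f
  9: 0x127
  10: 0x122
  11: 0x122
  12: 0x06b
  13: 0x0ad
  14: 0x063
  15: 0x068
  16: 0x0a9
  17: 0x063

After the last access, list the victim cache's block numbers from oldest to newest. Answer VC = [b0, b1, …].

0: 0x143 (blk 20, set 0) → MISS  vc=[]
1: 0x127 (blk 18, set 2) → MISS  vc=[]
2: 0x14b (blk 20, set 0) → L1-HIT  vc=[]
3: 0x12b (blk 18, set 2) → L1-HIT  vc=[]
4: 0x120 (blk 18, set 2) → L1-HIT  vc=[]
5: 0xc2 (blk 12, set 0) → MISS  vc=[20]
6: 0x128 (blk 18, set 2) → L1-HIT  vc=[20]
7: 0x127 (blk 18, set 2) → L1-HIT  vc=[20]
8: 0x10f (blk 16, set 0) → MISS  vc=[20, 12]
9: 0x127 (blk 18, set 2) → L1-HIT  vc=[20, 12]
10: 0x122 (blk 18, set 2) → L1-HIT  vc=[20, 12]
11: 0x122 (blk 18, set 2) → L1-HIT  vc=[20, 12]
12: 0x6b (blk 6, set 2) → MISS  vc=[20, 12, 18]
13: 0xad (blk 10, set 2) → MISS  vc=[12, 18, 6]
14: 0x63 (blk 6, set 2) → VC-HIT  vc=[12, 18, 10]
15: 0x68 (blk 6, set 2) → L1-HIT  vc=[12, 18, 10]
16: 0xa9 (blk 10, set 2) → VC-HIT  vc=[12, 18, 6]
17: 0x63 (blk 6, set 2) → VC-HIT  vc=[12, 18, 10]

VC = [12, 18, 10]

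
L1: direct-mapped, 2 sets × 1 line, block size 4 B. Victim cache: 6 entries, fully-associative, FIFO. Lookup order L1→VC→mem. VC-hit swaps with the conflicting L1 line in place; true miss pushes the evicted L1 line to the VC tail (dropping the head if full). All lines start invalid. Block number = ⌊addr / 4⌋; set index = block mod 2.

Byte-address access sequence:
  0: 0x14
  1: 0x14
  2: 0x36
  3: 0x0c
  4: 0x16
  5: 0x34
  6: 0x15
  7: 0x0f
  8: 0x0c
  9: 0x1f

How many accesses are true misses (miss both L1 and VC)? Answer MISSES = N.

MISSES = 4

  [0] addr=0x14 blk=5 s=1: MISS | VC []
  [1] addr=0x14 blk=5 s=1: L1-HIT | VC []
  [2] addr=0x36 blk=13 s=1: MISS | VC [5]
  [3] addr=0xc blk=3 s=1: MISS | VC [5, 13]
  [4] addr=0x16 blk=5 s=1: VC-HIT | VC [3, 13]
  [5] addr=0x34 blk=13 s=1: VC-HIT | VC [3, 5]
  [6] addr=0x15 blk=5 s=1: VC-HIT | VC [3, 13]
  [7] addr=0xf blk=3 s=1: VC-HIT | VC [5, 13]
  [8] addr=0xc blk=3 s=1: L1-HIT | VC [5, 13]
  [9] addr=0x1f blk=7 s=1: MISS | VC [5, 13, 3]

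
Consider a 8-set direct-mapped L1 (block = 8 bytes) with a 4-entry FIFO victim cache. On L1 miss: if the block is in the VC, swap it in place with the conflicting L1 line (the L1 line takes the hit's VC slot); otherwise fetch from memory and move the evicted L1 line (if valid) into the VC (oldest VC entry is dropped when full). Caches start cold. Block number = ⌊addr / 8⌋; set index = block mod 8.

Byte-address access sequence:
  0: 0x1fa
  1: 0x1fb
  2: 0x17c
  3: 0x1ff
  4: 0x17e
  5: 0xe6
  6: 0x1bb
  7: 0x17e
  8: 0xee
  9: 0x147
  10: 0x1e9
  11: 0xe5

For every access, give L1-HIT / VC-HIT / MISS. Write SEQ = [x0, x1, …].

0: 0x1fa (blk 63, set 7) → MISS  vc=[]
1: 0x1fb (blk 63, set 7) → L1-HIT  vc=[]
2: 0x17c (blk 47, set 7) → MISS  vc=[63]
3: 0x1ff (blk 63, set 7) → VC-HIT  vc=[47]
4: 0x17e (blk 47, set 7) → VC-HIT  vc=[63]
5: 0xe6 (blk 28, set 4) → MISS  vc=[63]
6: 0x1bb (blk 55, set 7) → MISS  vc=[63, 47]
7: 0x17e (blk 47, set 7) → VC-HIT  vc=[63, 55]
8: 0xee (blk 29, set 5) → MISS  vc=[63, 55]
9: 0x147 (blk 40, set 0) → MISS  vc=[63, 55]
10: 0x1e9 (blk 61, set 5) → MISS  vc=[63, 55, 29]
11: 0xe5 (blk 28, set 4) → L1-HIT  vc=[63, 55, 29]

SEQ = [MISS, L1-HIT, MISS, VC-HIT, VC-HIT, MISS, MISS, VC-HIT, MISS, MISS, MISS, L1-HIT]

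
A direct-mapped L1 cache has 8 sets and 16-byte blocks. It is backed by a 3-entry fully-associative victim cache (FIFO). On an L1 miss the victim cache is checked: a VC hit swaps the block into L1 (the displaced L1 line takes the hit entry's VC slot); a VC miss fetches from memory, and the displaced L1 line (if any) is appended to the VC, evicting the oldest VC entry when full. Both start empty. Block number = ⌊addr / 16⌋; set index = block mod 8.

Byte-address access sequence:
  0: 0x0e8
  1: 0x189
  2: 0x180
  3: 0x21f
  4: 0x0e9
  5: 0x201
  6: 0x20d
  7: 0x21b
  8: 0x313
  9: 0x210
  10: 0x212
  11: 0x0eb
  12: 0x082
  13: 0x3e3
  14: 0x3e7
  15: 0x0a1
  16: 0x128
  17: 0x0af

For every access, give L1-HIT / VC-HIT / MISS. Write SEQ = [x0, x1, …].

  [0] addr=0xe8 blk=14 s=6: MISS | VC []
  [1] addr=0x189 blk=24 s=0: MISS | VC []
  [2] addr=0x180 blk=24 s=0: L1-HIT | VC []
  [3] addr=0x21f blk=33 s=1: MISS | VC []
  [4] addr=0xe9 blk=14 s=6: L1-HIT | VC []
  [5] addr=0x201 blk=32 s=0: MISS | VC [24]
  [6] addr=0x20d blk=32 s=0: L1-HIT | VC [24]
  [7] addr=0x21b blk=33 s=1: L1-HIT | VC [24]
  [8] addr=0x313 blk=49 s=1: MISS | VC [24, 33]
  [9] addr=0x210 blk=33 s=1: VC-HIT | VC [24, 49]
  [10] addr=0x212 blk=33 s=1: L1-HIT | VC [24, 49]
  [11] addr=0xeb blk=14 s=6: L1-HIT | VC [24, 49]
  [12] addr=0x82 blk=8 s=0: MISS | VC [24, 49, 32]
  [13] addr=0x3e3 blk=62 s=6: MISS | VC [49, 32, 14]
  [14] addr=0x3e7 blk=62 s=6: L1-HIT | VC [49, 32, 14]
  [15] addr=0xa1 blk=10 s=2: MISS | VC [49, 32, 14]
  [16] addr=0x128 blk=18 s=2: MISS | VC [32, 14, 10]
  [17] addr=0xaf blk=10 s=2: VC-HIT | VC [32, 14, 18]

SEQ = [MISS, MISS, L1-HIT, MISS, L1-HIT, MISS, L1-HIT, L1-HIT, MISS, VC-HIT, L1-HIT, L1-HIT, MISS, MISS, L1-HIT, MISS, MISS, VC-HIT]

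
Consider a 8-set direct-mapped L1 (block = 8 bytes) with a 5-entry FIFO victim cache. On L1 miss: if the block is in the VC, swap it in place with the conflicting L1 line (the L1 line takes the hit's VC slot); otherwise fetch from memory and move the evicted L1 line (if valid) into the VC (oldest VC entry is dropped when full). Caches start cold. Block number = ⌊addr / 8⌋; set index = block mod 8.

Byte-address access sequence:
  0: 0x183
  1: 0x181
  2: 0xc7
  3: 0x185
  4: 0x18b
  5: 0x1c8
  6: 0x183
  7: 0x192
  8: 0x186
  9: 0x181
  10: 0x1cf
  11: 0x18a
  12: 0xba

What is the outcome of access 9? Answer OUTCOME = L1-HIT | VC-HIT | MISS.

OUTCOME = L1-HIT

0: 0x183 (blk 48, set 0) → MISS  vc=[]
1: 0x181 (blk 48, set 0) → L1-HIT  vc=[]
2: 0xc7 (blk 24, set 0) → MISS  vc=[48]
3: 0x185 (blk 48, set 0) → VC-HIT  vc=[24]
4: 0x18b (blk 49, set 1) → MISS  vc=[24]
5: 0x1c8 (blk 57, set 1) → MISS  vc=[24, 49]
6: 0x183 (blk 48, set 0) → L1-HIT  vc=[24, 49]
7: 0x192 (blk 50, set 2) → MISS  vc=[24, 49]
8: 0x186 (blk 48, set 0) → L1-HIT  vc=[24, 49]
9: 0x181 (blk 48, set 0) → L1-HIT  vc=[24, 49]
10: 0x1cf (blk 57, set 1) → L1-HIT  vc=[24, 49]
11: 0x18a (blk 49, set 1) → VC-HIT  vc=[24, 57]
12: 0xba (blk 23, set 7) → MISS  vc=[24, 57]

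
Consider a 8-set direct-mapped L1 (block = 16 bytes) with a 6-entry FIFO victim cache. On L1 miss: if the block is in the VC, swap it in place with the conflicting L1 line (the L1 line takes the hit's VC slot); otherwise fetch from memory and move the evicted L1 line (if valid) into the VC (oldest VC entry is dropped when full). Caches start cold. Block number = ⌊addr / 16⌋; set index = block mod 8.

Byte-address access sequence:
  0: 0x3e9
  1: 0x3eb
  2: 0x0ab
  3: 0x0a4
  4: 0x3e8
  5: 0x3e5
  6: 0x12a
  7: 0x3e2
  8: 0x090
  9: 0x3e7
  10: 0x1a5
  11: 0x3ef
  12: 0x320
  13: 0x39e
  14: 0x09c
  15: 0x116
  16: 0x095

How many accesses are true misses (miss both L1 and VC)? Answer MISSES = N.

MISSES = 8

#0 0x3e9→b62/s6 MISS; vc=[]
#1 0x3eb→b62/s6 L1-HIT; vc=[]
#2 0xab→b10/s2 MISS; vc=[]
#3 0xa4→b10/s2 L1-HIT; vc=[]
#4 0x3e8→b62/s6 L1-HIT; vc=[]
#5 0x3e5→b62/s6 L1-HIT; vc=[]
#6 0x12a→b18/s2 MISS; vc=[10]
#7 0x3e2→b62/s6 L1-HIT; vc=[10]
#8 0x90→b9/s1 MISS; vc=[10]
#9 0x3e7→b62/s6 L1-HIT; vc=[10]
#10 0x1a5→b26/s2 MISS; vc=[10,18]
#11 0x3ef→b62/s6 L1-HIT; vc=[10,18]
#12 0x320→b50/s2 MISS; vc=[10,18,26]
#13 0x39e→b57/s1 MISS; vc=[10,18,26,9]
#14 0x9c→b9/s1 VC-HIT; vc=[10,18,26,57]
#15 0x116→b17/s1 MISS; vc=[10,18,26,57,9]
#16 0x95→b9/s1 VC-HIT; vc=[10,18,26,57,17]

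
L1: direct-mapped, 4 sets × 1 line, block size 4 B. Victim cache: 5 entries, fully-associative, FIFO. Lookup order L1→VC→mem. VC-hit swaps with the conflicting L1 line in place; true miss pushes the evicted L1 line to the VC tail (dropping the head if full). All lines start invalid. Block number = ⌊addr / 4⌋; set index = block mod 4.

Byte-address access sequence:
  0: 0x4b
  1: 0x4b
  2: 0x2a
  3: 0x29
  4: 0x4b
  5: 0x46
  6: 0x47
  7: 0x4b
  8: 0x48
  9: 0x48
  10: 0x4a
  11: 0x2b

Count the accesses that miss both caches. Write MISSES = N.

  [0] addr=0x4b blk=18 s=2: MISS | VC []
  [1] addr=0x4b blk=18 s=2: L1-HIT | VC []
  [2] addr=0x2a blk=10 s=2: MISS | VC [18]
  [3] addr=0x29 blk=10 s=2: L1-HIT | VC [18]
  [4] addr=0x4b blk=18 s=2: VC-HIT | VC [10]
  [5] addr=0x46 blk=17 s=1: MISS | VC [10]
  [6] addr=0x47 blk=17 s=1: L1-HIT | VC [10]
  [7] addr=0x4b blk=18 s=2: L1-HIT | VC [10]
  [8] addr=0x48 blk=18 s=2: L1-HIT | VC [10]
  [9] addr=0x48 blk=18 s=2: L1-HIT | VC [10]
  [10] addr=0x4a blk=18 s=2: L1-HIT | VC [10]
  [11] addr=0x2b blk=10 s=2: VC-HIT | VC [18]

MISSES = 3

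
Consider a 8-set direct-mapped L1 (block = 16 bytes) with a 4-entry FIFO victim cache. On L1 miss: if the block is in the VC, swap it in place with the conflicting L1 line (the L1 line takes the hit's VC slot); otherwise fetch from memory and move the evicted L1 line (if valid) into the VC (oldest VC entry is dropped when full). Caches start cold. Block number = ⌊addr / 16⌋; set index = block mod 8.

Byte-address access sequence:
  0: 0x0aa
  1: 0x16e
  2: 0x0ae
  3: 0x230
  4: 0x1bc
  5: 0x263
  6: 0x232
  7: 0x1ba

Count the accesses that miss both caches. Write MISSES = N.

  [0] addr=0xaa blk=10 s=2: MISS | VC []
  [1] addr=0x16e blk=22 s=6: MISS | VC []
  [2] addr=0xae blk=10 s=2: L1-HIT | VC []
  [3] addr=0x230 blk=35 s=3: MISS | VC []
  [4] addr=0x1bc blk=27 s=3: MISS | VC [35]
  [5] addr=0x263 blk=38 s=6: MISS | VC [35, 22]
  [6] addr=0x232 blk=35 s=3: VC-HIT | VC [27, 22]
  [7] addr=0x1ba blk=27 s=3: VC-HIT | VC [35, 22]

MISSES = 5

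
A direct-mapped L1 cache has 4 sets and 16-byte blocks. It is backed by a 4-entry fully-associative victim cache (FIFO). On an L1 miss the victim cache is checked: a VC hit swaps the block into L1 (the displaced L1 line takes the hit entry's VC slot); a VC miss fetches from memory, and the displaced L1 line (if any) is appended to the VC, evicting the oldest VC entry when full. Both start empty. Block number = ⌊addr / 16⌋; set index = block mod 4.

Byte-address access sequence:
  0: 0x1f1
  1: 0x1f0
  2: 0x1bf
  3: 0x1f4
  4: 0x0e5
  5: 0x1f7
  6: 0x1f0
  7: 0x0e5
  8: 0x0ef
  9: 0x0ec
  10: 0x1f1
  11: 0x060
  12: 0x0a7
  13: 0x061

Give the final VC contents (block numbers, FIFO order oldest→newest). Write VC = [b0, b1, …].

VC = [27, 14, 10]

  [0] addr=0x1f1 blk=31 s=3: MISS | VC []
  [1] addr=0x1f0 blk=31 s=3: L1-HIT | VC []
  [2] addr=0x1bf blk=27 s=3: MISS | VC [31]
  [3] addr=0x1f4 blk=31 s=3: VC-HIT | VC [27]
  [4] addr=0xe5 blk=14 s=2: MISS | VC [27]
  [5] addr=0x1f7 blk=31 s=3: L1-HIT | VC [27]
  [6] addr=0x1f0 blk=31 s=3: L1-HIT | VC [27]
  [7] addr=0xe5 blk=14 s=2: L1-HIT | VC [27]
  [8] addr=0xef blk=14 s=2: L1-HIT | VC [27]
  [9] addr=0xec blk=14 s=2: L1-HIT | VC [27]
  [10] addr=0x1f1 blk=31 s=3: L1-HIT | VC [27]
  [11] addr=0x60 blk=6 s=2: MISS | VC [27, 14]
  [12] addr=0xa7 blk=10 s=2: MISS | VC [27, 14, 6]
  [13] addr=0x61 blk=6 s=2: VC-HIT | VC [27, 14, 10]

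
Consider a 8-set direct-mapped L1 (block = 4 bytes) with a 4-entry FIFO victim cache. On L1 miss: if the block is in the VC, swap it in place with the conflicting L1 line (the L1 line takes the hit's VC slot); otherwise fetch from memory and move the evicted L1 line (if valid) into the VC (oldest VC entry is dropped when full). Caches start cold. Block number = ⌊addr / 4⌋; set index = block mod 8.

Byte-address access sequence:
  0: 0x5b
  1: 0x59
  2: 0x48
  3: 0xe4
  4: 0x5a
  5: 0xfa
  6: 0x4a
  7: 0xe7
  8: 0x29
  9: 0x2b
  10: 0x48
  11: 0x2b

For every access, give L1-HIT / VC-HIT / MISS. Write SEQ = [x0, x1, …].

SEQ = [MISS, L1-HIT, MISS, MISS, L1-HIT, MISS, L1-HIT, L1-HIT, MISS, L1-HIT, VC-HIT, VC-HIT]

0: 0x5b (blk 22, set 6) → MISS  vc=[]
1: 0x59 (blk 22, set 6) → L1-HIT  vc=[]
2: 0x48 (blk 18, set 2) → MISS  vc=[]
3: 0xe4 (blk 57, set 1) → MISS  vc=[]
4: 0x5a (blk 22, set 6) → L1-HIT  vc=[]
5: 0xfa (blk 62, set 6) → MISS  vc=[22]
6: 0x4a (blk 18, set 2) → L1-HIT  vc=[22]
7: 0xe7 (blk 57, set 1) → L1-HIT  vc=[22]
8: 0x29 (blk 10, set 2) → MISS  vc=[22, 18]
9: 0x2b (blk 10, set 2) → L1-HIT  vc=[22, 18]
10: 0x48 (blk 18, set 2) → VC-HIT  vc=[22, 10]
11: 0x2b (blk 10, set 2) → VC-HIT  vc=[22, 18]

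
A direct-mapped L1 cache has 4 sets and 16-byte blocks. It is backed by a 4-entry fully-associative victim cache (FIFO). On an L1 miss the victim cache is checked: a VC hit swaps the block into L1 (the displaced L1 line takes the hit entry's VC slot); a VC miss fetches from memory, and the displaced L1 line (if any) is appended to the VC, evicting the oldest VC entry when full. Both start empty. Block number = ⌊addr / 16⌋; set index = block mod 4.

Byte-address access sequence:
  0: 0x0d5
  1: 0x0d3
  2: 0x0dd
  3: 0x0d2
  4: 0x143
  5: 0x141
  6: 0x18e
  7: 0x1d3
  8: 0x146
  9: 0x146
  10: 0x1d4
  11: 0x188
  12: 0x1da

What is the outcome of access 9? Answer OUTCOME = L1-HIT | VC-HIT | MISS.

  [0] addr=0xd5 blk=13 s=1: MISS | VC []
  [1] addr=0xd3 blk=13 s=1: L1-HIT | VC []
  [2] addr=0xdd blk=13 s=1: L1-HIT | VC []
  [3] addr=0xd2 blk=13 s=1: L1-HIT | VC []
  [4] addr=0x143 blk=20 s=0: MISS | VC []
  [5] addr=0x141 blk=20 s=0: L1-HIT | VC []
  [6] addr=0x18e blk=24 s=0: MISS | VC [20]
  [7] addr=0x1d3 blk=29 s=1: MISS | VC [20, 13]
  [8] addr=0x146 blk=20 s=0: VC-HIT | VC [24, 13]
  [9] addr=0x146 blk=20 s=0: L1-HIT | VC [24, 13]
  [10] addr=0x1d4 blk=29 s=1: L1-HIT | VC [24, 13]
  [11] addr=0x188 blk=24 s=0: VC-HIT | VC [20, 13]
  [12] addr=0x1da blk=29 s=1: L1-HIT | VC [20, 13]

OUTCOME = L1-HIT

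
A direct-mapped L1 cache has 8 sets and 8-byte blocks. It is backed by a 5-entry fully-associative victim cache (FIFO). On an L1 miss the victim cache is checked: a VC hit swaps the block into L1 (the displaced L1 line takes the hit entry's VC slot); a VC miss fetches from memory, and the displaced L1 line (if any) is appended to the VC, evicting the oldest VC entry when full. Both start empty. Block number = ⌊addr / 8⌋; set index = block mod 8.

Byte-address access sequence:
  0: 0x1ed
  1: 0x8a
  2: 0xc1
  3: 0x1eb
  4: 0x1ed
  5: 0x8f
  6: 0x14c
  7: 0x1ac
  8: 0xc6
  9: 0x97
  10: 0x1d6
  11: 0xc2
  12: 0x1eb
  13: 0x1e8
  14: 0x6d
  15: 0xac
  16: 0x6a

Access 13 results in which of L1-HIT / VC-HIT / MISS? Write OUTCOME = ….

OUTCOME = L1-HIT

  [0] addr=0x1ed blk=61 s=5: MISS | VC []
  [1] addr=0x8a blk=17 s=1: MISS | VC []
  [2] addr=0xc1 blk=24 s=0: MISS | VC []
  [3] addr=0x1eb blk=61 s=5: L1-HIT | VC []
  [4] addr=0x1ed blk=61 s=5: L1-HIT | VC []
  [5] addr=0x8f blk=17 s=1: L1-HIT | VC []
  [6] addr=0x14c blk=41 s=1: MISS | VC [17]
  [7] addr=0x1ac blk=53 s=5: MISS | VC [17, 61]
  [8] addr=0xc6 blk=24 s=0: L1-HIT | VC [17, 61]
  [9] addr=0x97 blk=18 s=2: MISS | VC [17, 61]
  [10] addr=0x1d6 blk=58 s=2: MISS | VC [17, 61, 18]
  [11] addr=0xc2 blk=24 s=0: L1-HIT | VC [17, 61, 18]
  [12] addr=0x1eb blk=61 s=5: VC-HIT | VC [17, 53, 18]
  [13] addr=0x1e8 blk=61 s=5: L1-HIT | VC [17, 53, 18]
  [14] addr=0x6d blk=13 s=5: MISS | VC [17, 53, 18, 61]
  [15] addr=0xac blk=21 s=5: MISS | VC [17, 53, 18, 61, 13]
  [16] addr=0x6a blk=13 s=5: VC-HIT | VC [17, 53, 18, 61, 21]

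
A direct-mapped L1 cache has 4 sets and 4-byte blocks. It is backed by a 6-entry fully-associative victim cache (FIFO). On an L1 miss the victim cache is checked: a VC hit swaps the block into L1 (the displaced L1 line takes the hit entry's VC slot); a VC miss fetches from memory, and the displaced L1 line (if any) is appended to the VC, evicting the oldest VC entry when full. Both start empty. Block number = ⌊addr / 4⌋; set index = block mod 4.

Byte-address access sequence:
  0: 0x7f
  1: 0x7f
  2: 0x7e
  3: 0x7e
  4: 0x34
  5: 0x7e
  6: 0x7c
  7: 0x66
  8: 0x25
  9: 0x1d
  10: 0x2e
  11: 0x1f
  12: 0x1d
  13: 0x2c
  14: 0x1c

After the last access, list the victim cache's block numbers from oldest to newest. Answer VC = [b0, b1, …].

  [0] addr=0x7f blk=31 s=3: MISS | VC []
  [1] addr=0x7f blk=31 s=3: L1-HIT | VC []
  [2] addr=0x7e blk=31 s=3: L1-HIT | VC []
  [3] addr=0x7e blk=31 s=3: L1-HIT | VC []
  [4] addr=0x34 blk=13 s=1: MISS | VC []
  [5] addr=0x7e blk=31 s=3: L1-HIT | VC []
  [6] addr=0x7c blk=31 s=3: L1-HIT | VC []
  [7] addr=0x66 blk=25 s=1: MISS | VC [13]
  [8] addr=0x25 blk=9 s=1: MISS | VC [13, 25]
  [9] addr=0x1d blk=7 s=3: MISS | VC [13, 25, 31]
  [10] addr=0x2e blk=11 s=3: MISS | VC [13, 25, 31, 7]
  [11] addr=0x1f blk=7 s=3: VC-HIT | VC [13, 25, 31, 11]
  [12] addr=0x1d blk=7 s=3: L1-HIT | VC [13, 25, 31, 11]
  [13] addr=0x2c blk=11 s=3: VC-HIT | VC [13, 25, 31, 7]
  [14] addr=0x1c blk=7 s=3: VC-HIT | VC [13, 25, 31, 11]

VC = [13, 25, 31, 11]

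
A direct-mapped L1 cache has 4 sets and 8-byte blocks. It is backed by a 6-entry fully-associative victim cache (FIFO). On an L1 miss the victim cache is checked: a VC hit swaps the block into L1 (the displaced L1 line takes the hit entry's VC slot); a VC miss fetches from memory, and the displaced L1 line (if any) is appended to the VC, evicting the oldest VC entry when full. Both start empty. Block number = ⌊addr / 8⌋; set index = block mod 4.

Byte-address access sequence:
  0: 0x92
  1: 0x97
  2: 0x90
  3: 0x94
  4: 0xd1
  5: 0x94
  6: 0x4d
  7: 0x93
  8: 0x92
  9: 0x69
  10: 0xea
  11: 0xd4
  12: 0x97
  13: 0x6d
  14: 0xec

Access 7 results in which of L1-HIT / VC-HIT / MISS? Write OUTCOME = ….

OUTCOME = L1-HIT

#0 0x92→b18/s2 MISS; vc=[]
#1 0x97→b18/s2 L1-HIT; vc=[]
#2 0x90→b18/s2 L1-HIT; vc=[]
#3 0x94→b18/s2 L1-HIT; vc=[]
#4 0xd1→b26/s2 MISS; vc=[18]
#5 0x94→b18/s2 VC-HIT; vc=[26]
#6 0x4d→b9/s1 MISS; vc=[26]
#7 0x93→b18/s2 L1-HIT; vc=[26]
#8 0x92→b18/s2 L1-HIT; vc=[26]
#9 0x69→b13/s1 MISS; vc=[26,9]
#10 0xea→b29/s1 MISS; vc=[26,9,13]
#11 0xd4→b26/s2 VC-HIT; vc=[18,9,13]
#12 0x97→b18/s2 VC-HIT; vc=[26,9,13]
#13 0x6d→b13/s1 VC-HIT; vc=[26,9,29]
#14 0xec→b29/s1 VC-HIT; vc=[26,9,13]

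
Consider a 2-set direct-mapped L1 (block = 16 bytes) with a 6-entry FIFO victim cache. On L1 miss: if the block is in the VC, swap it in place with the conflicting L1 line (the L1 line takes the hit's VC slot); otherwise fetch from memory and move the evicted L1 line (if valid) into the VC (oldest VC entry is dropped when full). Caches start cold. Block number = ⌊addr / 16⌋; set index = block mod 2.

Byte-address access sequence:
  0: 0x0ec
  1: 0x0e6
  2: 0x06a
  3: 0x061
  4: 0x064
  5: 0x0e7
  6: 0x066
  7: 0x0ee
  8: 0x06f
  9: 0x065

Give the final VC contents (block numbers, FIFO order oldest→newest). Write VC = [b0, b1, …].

VC = [14]

0: 0xec (blk 14, set 0) → MISS  vc=[]
1: 0xe6 (blk 14, set 0) → L1-HIT  vc=[]
2: 0x6a (blk 6, set 0) → MISS  vc=[14]
3: 0x61 (blk 6, set 0) → L1-HIT  vc=[14]
4: 0x64 (blk 6, set 0) → L1-HIT  vc=[14]
5: 0xe7 (blk 14, set 0) → VC-HIT  vc=[6]
6: 0x66 (blk 6, set 0) → VC-HIT  vc=[14]
7: 0xee (blk 14, set 0) → VC-HIT  vc=[6]
8: 0x6f (blk 6, set 0) → VC-HIT  vc=[14]
9: 0x65 (blk 6, set 0) → L1-HIT  vc=[14]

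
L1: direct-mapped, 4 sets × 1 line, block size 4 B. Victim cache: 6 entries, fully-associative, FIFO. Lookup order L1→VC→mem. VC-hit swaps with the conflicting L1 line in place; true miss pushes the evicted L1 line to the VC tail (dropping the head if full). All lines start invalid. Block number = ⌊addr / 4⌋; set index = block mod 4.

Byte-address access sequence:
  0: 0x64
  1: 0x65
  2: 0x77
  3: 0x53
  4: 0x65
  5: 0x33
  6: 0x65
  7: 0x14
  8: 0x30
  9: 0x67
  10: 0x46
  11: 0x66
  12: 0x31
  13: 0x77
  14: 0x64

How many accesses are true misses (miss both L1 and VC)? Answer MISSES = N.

MISSES = 6

0: 0x64 (blk 25, set 1) → MISS  vc=[]
1: 0x65 (blk 25, set 1) → L1-HIT  vc=[]
2: 0x77 (blk 29, set 1) → MISS  vc=[25]
3: 0x53 (blk 20, set 0) → MISS  vc=[25]
4: 0x65 (blk 25, set 1) → VC-HIT  vc=[29]
5: 0x33 (blk 12, set 0) → MISS  vc=[29, 20]
6: 0x65 (blk 25, set 1) → L1-HIT  vc=[29, 20]
7: 0x14 (blk 5, set 1) → MISS  vc=[29, 20, 25]
8: 0x30 (blk 12, set 0) → L1-HIT  vc=[29, 20, 25]
9: 0x67 (blk 25, set 1) → VC-HIT  vc=[29, 20, 5]
10: 0x46 (blk 17, set 1) → MISS  vc=[29, 20, 5, 25]
11: 0x66 (blk 25, set 1) → VC-HIT  vc=[29, 20, 5, 17]
12: 0x31 (blk 12, set 0) → L1-HIT  vc=[29, 20, 5, 17]
13: 0x77 (blk 29, set 1) → VC-HIT  vc=[25, 20, 5, 17]
14: 0x64 (blk 25, set 1) → VC-HIT  vc=[29, 20, 5, 17]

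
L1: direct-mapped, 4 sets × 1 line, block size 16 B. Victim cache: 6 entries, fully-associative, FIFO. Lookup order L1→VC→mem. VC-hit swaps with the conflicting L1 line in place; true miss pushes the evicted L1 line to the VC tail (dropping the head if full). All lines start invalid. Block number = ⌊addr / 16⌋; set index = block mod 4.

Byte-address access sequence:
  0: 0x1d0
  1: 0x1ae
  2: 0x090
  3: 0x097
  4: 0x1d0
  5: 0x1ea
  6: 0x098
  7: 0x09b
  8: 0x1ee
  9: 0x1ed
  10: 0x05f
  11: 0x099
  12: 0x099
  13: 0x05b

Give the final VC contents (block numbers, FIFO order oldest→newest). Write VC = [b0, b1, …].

VC = [29, 26, 9]

  [0] addr=0x1d0 blk=29 s=1: MISS | VC []
  [1] addr=0x1ae blk=26 s=2: MISS | VC []
  [2] addr=0x90 blk=9 s=1: MISS | VC [29]
  [3] addr=0x97 blk=9 s=1: L1-HIT | VC [29]
  [4] addr=0x1d0 blk=29 s=1: VC-HIT | VC [9]
  [5] addr=0x1ea blk=30 s=2: MISS | VC [9, 26]
  [6] addr=0x98 blk=9 s=1: VC-HIT | VC [29, 26]
  [7] addr=0x9b blk=9 s=1: L1-HIT | VC [29, 26]
  [8] addr=0x1ee blk=30 s=2: L1-HIT | VC [29, 26]
  [9] addr=0x1ed blk=30 s=2: L1-HIT | VC [29, 26]
  [10] addr=0x5f blk=5 s=1: MISS | VC [29, 26, 9]
  [11] addr=0x99 blk=9 s=1: VC-HIT | VC [29, 26, 5]
  [12] addr=0x99 blk=9 s=1: L1-HIT | VC [29, 26, 5]
  [13] addr=0x5b blk=5 s=1: VC-HIT | VC [29, 26, 9]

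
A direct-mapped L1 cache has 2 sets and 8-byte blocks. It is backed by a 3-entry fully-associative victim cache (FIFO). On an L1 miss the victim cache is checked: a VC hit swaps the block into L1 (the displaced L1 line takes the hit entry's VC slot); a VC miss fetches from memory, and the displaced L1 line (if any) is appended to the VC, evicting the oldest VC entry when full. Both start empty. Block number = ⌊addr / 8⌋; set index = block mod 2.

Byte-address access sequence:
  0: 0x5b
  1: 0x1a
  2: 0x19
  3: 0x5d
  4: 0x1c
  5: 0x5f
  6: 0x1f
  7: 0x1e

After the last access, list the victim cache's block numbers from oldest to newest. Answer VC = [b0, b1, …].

  [0] addr=0x5b blk=11 s=1: MISS | VC []
  [1] addr=0x1a blk=3 s=1: MISS | VC [11]
  [2] addr=0x19 blk=3 s=1: L1-HIT | VC [11]
  [3] addr=0x5d blk=11 s=1: VC-HIT | VC [3]
  [4] addr=0x1c blk=3 s=1: VC-HIT | VC [11]
  [5] addr=0x5f blk=11 s=1: VC-HIT | VC [3]
  [6] addr=0x1f blk=3 s=1: VC-HIT | VC [11]
  [7] addr=0x1e blk=3 s=1: L1-HIT | VC [11]

VC = [11]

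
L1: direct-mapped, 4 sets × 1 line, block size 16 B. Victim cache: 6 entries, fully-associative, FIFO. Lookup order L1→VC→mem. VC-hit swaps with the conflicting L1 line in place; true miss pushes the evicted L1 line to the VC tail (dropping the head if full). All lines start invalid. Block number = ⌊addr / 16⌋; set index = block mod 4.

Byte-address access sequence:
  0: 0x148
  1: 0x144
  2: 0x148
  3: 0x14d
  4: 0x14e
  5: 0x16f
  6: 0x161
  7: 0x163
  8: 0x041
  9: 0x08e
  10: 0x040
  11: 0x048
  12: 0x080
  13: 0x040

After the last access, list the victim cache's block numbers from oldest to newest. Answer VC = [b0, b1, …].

#0 0x148→b20/s0 MISS; vc=[]
#1 0x144→b20/s0 L1-HIT; vc=[]
#2 0x148→b20/s0 L1-HIT; vc=[]
#3 0x14d→b20/s0 L1-HIT; vc=[]
#4 0x14e→b20/s0 L1-HIT; vc=[]
#5 0x16f→b22/s2 MISS; vc=[]
#6 0x161→b22/s2 L1-HIT; vc=[]
#7 0x163→b22/s2 L1-HIT; vc=[]
#8 0x41→b4/s0 MISS; vc=[20]
#9 0x8e→b8/s0 MISS; vc=[20,4]
#10 0x40→b4/s0 VC-HIT; vc=[20,8]
#11 0x48→b4/s0 L1-HIT; vc=[20,8]
#12 0x80→b8/s0 VC-HIT; vc=[20,4]
#13 0x40→b4/s0 VC-HIT; vc=[20,8]

VC = [20, 8]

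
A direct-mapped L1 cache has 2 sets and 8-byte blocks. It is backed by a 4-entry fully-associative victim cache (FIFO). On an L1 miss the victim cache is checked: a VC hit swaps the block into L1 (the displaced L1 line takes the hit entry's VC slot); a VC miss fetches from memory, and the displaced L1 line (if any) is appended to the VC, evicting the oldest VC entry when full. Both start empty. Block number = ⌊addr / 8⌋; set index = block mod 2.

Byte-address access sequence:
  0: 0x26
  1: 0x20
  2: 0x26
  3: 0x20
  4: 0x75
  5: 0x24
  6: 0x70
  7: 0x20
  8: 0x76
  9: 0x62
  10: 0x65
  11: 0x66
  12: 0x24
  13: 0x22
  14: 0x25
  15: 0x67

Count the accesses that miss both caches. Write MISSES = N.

MISSES = 3

  [0] addr=0x26 blk=4 s=0: MISS | VC []
  [1] addr=0x20 blk=4 s=0: L1-HIT | VC []
  [2] addr=0x26 blk=4 s=0: L1-HIT | VC []
  [3] addr=0x20 blk=4 s=0: L1-HIT | VC []
  [4] addr=0x75 blk=14 s=0: MISS | VC [4]
  [5] addr=0x24 blk=4 s=0: VC-HIT | VC [14]
  [6] addr=0x70 blk=14 s=0: VC-HIT | VC [4]
  [7] addr=0x20 blk=4 s=0: VC-HIT | VC [14]
  [8] addr=0x76 blk=14 s=0: VC-HIT | VC [4]
  [9] addr=0x62 blk=12 s=0: MISS | VC [4, 14]
  [10] addr=0x65 blk=12 s=0: L1-HIT | VC [4, 14]
  [11] addr=0x66 blk=12 s=0: L1-HIT | VC [4, 14]
  [12] addr=0x24 blk=4 s=0: VC-HIT | VC [12, 14]
  [13] addr=0x22 blk=4 s=0: L1-HIT | VC [12, 14]
  [14] addr=0x25 blk=4 s=0: L1-HIT | VC [12, 14]
  [15] addr=0x67 blk=12 s=0: VC-HIT | VC [4, 14]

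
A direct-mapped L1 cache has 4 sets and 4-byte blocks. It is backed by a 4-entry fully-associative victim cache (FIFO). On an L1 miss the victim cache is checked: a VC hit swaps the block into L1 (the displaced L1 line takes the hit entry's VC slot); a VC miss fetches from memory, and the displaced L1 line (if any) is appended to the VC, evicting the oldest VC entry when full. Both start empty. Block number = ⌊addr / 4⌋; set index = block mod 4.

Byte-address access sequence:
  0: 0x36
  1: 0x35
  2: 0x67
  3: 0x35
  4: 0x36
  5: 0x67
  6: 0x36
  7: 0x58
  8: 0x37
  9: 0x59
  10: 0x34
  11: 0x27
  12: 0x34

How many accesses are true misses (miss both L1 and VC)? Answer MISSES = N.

MISSES = 4

#0 0x36→b13/s1 MISS; vc=[]
#1 0x35→b13/s1 L1-HIT; vc=[]
#2 0x67→b25/s1 MISS; vc=[13]
#3 0x35→b13/s1 VC-HIT; vc=[25]
#4 0x36→b13/s1 L1-HIT; vc=[25]
#5 0x67→b25/s1 VC-HIT; vc=[13]
#6 0x36→b13/s1 VC-HIT; vc=[25]
#7 0x58→b22/s2 MISS; vc=[25]
#8 0x37→b13/s1 L1-HIT; vc=[25]
#9 0x59→b22/s2 L1-HIT; vc=[25]
#10 0x34→b13/s1 L1-HIT; vc=[25]
#11 0x27→b9/s1 MISS; vc=[25,13]
#12 0x34→b13/s1 VC-HIT; vc=[25,9]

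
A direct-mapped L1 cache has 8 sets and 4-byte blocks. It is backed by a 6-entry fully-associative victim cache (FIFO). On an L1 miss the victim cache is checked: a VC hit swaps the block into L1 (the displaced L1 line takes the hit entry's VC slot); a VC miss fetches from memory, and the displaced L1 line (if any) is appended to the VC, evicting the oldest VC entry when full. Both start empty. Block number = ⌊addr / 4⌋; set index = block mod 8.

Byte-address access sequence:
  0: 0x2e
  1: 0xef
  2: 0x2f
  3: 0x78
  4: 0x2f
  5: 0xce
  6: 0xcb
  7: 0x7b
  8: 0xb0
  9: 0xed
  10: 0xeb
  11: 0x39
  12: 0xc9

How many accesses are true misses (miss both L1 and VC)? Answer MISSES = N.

MISSES = 8

  [0] addr=0x2e blk=11 s=3: MISS | VC []
  [1] addr=0xef blk=59 s=3: MISS | VC [11]
  [2] addr=0x2f blk=11 s=3: VC-HIT | VC [59]
  [3] addr=0x78 blk=30 s=6: MISS | VC [59]
  [4] addr=0x2f blk=11 s=3: L1-HIT | VC [59]
  [5] addr=0xce blk=51 s=3: MISS | VC [59, 11]
  [6] addr=0xcb blk=50 s=2: MISS | VC [59, 11]
  [7] addr=0x7b blk=30 s=6: L1-HIT | VC [59, 11]
  [8] addr=0xb0 blk=44 s=4: MISS | VC [59, 11]
  [9] addr=0xed blk=59 s=3: VC-HIT | VC [51, 11]
  [10] addr=0xeb blk=58 s=2: MISS | VC [51, 11, 50]
  [11] addr=0x39 blk=14 s=6: MISS | VC [51, 11, 50, 30]
  [12] addr=0xc9 blk=50 s=2: VC-HIT | VC [51, 11, 58, 30]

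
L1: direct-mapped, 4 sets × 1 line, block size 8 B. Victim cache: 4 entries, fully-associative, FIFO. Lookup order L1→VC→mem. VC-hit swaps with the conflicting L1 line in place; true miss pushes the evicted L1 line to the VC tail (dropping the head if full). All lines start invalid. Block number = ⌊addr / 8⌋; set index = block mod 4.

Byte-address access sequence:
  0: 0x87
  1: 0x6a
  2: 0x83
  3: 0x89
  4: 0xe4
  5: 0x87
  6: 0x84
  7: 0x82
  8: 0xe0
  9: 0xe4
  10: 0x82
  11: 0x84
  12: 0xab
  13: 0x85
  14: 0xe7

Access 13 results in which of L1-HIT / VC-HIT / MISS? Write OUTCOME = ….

0: 0x87 (blk 16, set 0) → MISS  vc=[]
1: 0x6a (blk 13, set 1) → MISS  vc=[]
2: 0x83 (blk 16, set 0) → L1-HIT  vc=[]
3: 0x89 (blk 17, set 1) → MISS  vc=[13]
4: 0xe4 (blk 28, set 0) → MISS  vc=[13, 16]
5: 0x87 (blk 16, set 0) → VC-HIT  vc=[13, 28]
6: 0x84 (blk 16, set 0) → L1-HIT  vc=[13, 28]
7: 0x82 (blk 16, set 0) → L1-HIT  vc=[13, 28]
8: 0xe0 (blk 28, set 0) → VC-HIT  vc=[13, 16]
9: 0xe4 (blk 28, set 0) → L1-HIT  vc=[13, 16]
10: 0x82 (blk 16, set 0) → VC-HIT  vc=[13, 28]
11: 0x84 (blk 16, set 0) → L1-HIT  vc=[13, 28]
12: 0xab (blk 21, set 1) → MISS  vc=[13, 28, 17]
13: 0x85 (blk 16, set 0) → L1-HIT  vc=[13, 28, 17]
14: 0xe7 (blk 28, set 0) → VC-HIT  vc=[13, 16, 17]

OUTCOME = L1-HIT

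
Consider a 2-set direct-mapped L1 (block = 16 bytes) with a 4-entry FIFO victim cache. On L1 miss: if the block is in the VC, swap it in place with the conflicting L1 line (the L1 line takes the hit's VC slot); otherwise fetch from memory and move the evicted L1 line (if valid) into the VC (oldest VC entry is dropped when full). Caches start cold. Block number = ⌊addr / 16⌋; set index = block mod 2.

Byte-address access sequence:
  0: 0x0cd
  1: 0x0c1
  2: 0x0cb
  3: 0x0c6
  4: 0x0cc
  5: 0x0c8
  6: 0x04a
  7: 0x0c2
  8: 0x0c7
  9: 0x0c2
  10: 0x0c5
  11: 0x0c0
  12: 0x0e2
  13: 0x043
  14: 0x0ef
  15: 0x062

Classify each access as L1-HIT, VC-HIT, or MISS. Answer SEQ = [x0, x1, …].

SEQ = [MISS, L1-HIT, L1-HIT, L1-HIT, L1-HIT, L1-HIT, MISS, VC-HIT, L1-HIT, L1-HIT, L1-HIT, L1-HIT, MISS, VC-HIT, VC-HIT, MISS]

  [0] addr=0xcd blk=12 s=0: MISS | VC []
  [1] addr=0xc1 blk=12 s=0: L1-HIT | VC []
  [2] addr=0xcb blk=12 s=0: L1-HIT | VC []
  [3] addr=0xc6 blk=12 s=0: L1-HIT | VC []
  [4] addr=0xcc blk=12 s=0: L1-HIT | VC []
  [5] addr=0xc8 blk=12 s=0: L1-HIT | VC []
  [6] addr=0x4a blk=4 s=0: MISS | VC [12]
  [7] addr=0xc2 blk=12 s=0: VC-HIT | VC [4]
  [8] addr=0xc7 blk=12 s=0: L1-HIT | VC [4]
  [9] addr=0xc2 blk=12 s=0: L1-HIT | VC [4]
  [10] addr=0xc5 blk=12 s=0: L1-HIT | VC [4]
  [11] addr=0xc0 blk=12 s=0: L1-HIT | VC [4]
  [12] addr=0xe2 blk=14 s=0: MISS | VC [4, 12]
  [13] addr=0x43 blk=4 s=0: VC-HIT | VC [14, 12]
  [14] addr=0xef blk=14 s=0: VC-HIT | VC [4, 12]
  [15] addr=0x62 blk=6 s=0: MISS | VC [4, 12, 14]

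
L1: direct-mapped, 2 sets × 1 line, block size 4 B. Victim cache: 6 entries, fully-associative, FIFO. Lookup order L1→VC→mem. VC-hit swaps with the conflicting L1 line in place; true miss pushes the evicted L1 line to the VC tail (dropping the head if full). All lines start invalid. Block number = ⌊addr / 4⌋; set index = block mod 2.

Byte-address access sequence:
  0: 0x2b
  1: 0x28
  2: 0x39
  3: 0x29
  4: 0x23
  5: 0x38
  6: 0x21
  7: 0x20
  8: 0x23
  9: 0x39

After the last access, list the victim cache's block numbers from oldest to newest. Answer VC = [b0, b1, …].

#0 0x2b→b10/s0 MISS; vc=[]
#1 0x28→b10/s0 L1-HIT; vc=[]
#2 0x39→b14/s0 MISS; vc=[10]
#3 0x29→b10/s0 VC-HIT; vc=[14]
#4 0x23→b8/s0 MISS; vc=[14,10]
#5 0x38→b14/s0 VC-HIT; vc=[8,10]
#6 0x21→b8/s0 VC-HIT; vc=[14,10]
#7 0x20→b8/s0 L1-HIT; vc=[14,10]
#8 0x23→b8/s0 L1-HIT; vc=[14,10]
#9 0x39→b14/s0 VC-HIT; vc=[8,10]

VC = [8, 10]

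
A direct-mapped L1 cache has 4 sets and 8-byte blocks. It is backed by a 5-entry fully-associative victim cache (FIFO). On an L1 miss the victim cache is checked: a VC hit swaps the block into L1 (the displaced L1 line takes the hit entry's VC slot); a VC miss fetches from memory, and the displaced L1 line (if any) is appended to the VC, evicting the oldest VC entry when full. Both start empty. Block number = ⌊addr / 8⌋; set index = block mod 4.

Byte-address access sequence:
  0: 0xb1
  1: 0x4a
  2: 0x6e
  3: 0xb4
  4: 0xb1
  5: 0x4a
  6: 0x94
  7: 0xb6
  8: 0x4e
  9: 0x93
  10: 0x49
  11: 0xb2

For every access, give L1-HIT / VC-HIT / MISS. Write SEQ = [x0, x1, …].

  [0] addr=0xb1 blk=22 s=2: MISS | VC []
  [1] addr=0x4a blk=9 s=1: MISS | VC []
  [2] addr=0x6e blk=13 s=1: MISS | VC [9]
  [3] addr=0xb4 blk=22 s=2: L1-HIT | VC [9]
  [4] addr=0xb1 blk=22 s=2: L1-HIT | VC [9]
  [5] addr=0x4a blk=9 s=1: VC-HIT | VC [13]
  [6] addr=0x94 blk=18 s=2: MISS | VC [13, 22]
  [7] addr=0xb6 blk=22 s=2: VC-HIT | VC [13, 18]
  [8] addr=0x4e blk=9 s=1: L1-HIT | VC [13, 18]
  [9] addr=0x93 blk=18 s=2: VC-HIT | VC [13, 22]
  [10] addr=0x49 blk=9 s=1: L1-HIT | VC [13, 22]
  [11] addr=0xb2 blk=22 s=2: VC-HIT | VC [13, 18]

SEQ = [MISS, MISS, MISS, L1-HIT, L1-HIT, VC-HIT, MISS, VC-HIT, L1-HIT, VC-HIT, L1-HIT, VC-HIT]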